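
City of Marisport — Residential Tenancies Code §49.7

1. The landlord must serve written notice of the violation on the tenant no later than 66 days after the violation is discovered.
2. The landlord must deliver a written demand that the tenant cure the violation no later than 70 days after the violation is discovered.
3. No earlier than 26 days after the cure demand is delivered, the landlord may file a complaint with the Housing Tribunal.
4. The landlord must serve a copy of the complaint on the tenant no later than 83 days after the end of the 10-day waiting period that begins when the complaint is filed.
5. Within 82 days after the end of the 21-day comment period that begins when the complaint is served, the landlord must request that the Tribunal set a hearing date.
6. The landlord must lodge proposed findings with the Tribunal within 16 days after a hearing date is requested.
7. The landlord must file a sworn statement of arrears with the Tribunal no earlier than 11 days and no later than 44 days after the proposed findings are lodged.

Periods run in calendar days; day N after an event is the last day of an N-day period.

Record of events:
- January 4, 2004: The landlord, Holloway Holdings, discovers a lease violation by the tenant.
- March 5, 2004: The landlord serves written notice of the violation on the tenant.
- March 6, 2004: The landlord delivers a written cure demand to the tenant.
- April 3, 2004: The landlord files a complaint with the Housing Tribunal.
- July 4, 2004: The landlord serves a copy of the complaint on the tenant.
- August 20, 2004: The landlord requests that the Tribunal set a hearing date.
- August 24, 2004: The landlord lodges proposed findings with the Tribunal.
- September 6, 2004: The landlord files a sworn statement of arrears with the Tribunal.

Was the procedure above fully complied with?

Step 1: 66 days after January 4, 2004 (when the violation is discovered) is March 10, 2004; done March 5, 2004 — timely.
Step 2: 70 days after January 4, 2004 (when the violation is discovered) is March 14, 2004; completed March 6, 2004, before the deadline.
Step 3: the earliest permitted date is 26 days after March 6, 2004 (when the cure demand is delivered), i.e. April 1, 2004; done April 3, 2004, after the minimum wait.
Step 4: 83 days after April 13, 2004 (end of the 10-day waiting period, which began when the complaint is filed on April 3, 2004) is July 5, 2004; July 4, 2004 is within that limit.
Step 5: 82 days after July 25, 2004 (end of the 21-day comment period, which began when the complaint is served on July 4, 2004) is October 15, 2004; completed August 20, 2004, before the deadline.
Step 6: 16 days after August 20, 2004 (when a hearing date is requested) is September 5, 2004; August 24, 2004 is within that limit.
Step 7: the window is 11–44 days after August 24, 2004 (when the proposed findings are lodged), so September 4, 2004 through October 7, 2004; September 6, 2004 falls inside that range.

Yes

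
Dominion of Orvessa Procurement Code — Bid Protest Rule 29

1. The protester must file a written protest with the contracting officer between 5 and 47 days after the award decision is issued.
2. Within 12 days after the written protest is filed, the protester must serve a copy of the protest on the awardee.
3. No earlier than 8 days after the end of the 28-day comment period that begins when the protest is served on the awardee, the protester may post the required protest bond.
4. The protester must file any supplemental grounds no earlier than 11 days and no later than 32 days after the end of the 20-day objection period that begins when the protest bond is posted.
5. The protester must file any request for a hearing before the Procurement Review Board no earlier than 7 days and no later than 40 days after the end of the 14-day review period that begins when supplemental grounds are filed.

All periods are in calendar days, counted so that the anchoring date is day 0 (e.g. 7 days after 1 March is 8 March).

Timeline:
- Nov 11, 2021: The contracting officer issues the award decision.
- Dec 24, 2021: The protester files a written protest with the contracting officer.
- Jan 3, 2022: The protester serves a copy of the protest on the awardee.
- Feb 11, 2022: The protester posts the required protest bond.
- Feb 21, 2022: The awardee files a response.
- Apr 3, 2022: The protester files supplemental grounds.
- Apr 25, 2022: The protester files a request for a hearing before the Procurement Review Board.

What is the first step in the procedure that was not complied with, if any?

None — every step was satisfied

Step 1 — 5 and 47 days from Nov 11, 2021 (when the award decision is issued) are Nov 16, 2021 and Dec 28, 2021 respectively; Dec 24, 2021 falls inside that range.
Step 2 — counting 12 days from Dec 24, 2021 (when the written protest is filed) gives a deadline of Jan 5, 2022; done Jan 3, 2022 — timely.
Step 3 — must wait 8 days from Jan 31, 2022 (end of the 28-day comment period, which began when the protest is served on the awardee on Jan 3, 2022), so not before Feb 8, 2022; done Feb 11, 2022, after the minimum wait.
Step 4 — 11 and 32 days from Mar 3, 2022 (end of the 20-day objection period, which began when the protest bond is posted on Feb 11, 2022) are Mar 14, 2022 and Apr 4, 2022 respectively; done Apr 3, 2022 — within the window.
Step 5 — 7 and 40 days from Apr 17, 2022 (end of the 14-day review period, which began when supplemental grounds are filed on Apr 3, 2022) are Apr 24, 2022 and May 27, 2022 respectively; Apr 25, 2022 falls inside that range.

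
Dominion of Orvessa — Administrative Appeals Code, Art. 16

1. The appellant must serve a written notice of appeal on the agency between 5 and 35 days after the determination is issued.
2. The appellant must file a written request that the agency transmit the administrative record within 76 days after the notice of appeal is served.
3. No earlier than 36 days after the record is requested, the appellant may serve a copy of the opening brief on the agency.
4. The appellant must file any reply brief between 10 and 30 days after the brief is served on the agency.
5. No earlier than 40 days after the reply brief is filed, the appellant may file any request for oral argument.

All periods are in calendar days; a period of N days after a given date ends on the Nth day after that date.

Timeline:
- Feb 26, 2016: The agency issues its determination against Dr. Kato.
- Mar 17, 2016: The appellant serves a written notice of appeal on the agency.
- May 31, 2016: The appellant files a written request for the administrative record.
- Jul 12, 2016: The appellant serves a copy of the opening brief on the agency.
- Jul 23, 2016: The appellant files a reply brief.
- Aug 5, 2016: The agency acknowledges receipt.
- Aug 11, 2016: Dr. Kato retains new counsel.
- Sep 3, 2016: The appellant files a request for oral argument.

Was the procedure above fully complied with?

(1) the permitted window runs from Feb 26, 2016 + 5 = Mar 2, 2016 to Feb 26, 2016 + 35 = Apr 1, 2016; Mar 17, 2016 falls inside that range.
(2) due by Mar 17, 2016 + 76 days = Jun 1, 2016; May 31, 2016 is within that limit.
(3) permitted from May 31, 2016 + 36 days = Jul 6, 2016 onward; done Jul 12, 2016, after the minimum wait.
(4) the permitted window runs from Jul 12, 2016 + 10 = Jul 22, 2016 to Jul 12, 2016 + 30 = Aug 11, 2016; done Jul 23, 2016, which is between those dates.
(5) permitted from Jul 23, 2016 + 40 days = Sep 1, 2016 onward; done Sep 3, 2016 — permitted.

Yes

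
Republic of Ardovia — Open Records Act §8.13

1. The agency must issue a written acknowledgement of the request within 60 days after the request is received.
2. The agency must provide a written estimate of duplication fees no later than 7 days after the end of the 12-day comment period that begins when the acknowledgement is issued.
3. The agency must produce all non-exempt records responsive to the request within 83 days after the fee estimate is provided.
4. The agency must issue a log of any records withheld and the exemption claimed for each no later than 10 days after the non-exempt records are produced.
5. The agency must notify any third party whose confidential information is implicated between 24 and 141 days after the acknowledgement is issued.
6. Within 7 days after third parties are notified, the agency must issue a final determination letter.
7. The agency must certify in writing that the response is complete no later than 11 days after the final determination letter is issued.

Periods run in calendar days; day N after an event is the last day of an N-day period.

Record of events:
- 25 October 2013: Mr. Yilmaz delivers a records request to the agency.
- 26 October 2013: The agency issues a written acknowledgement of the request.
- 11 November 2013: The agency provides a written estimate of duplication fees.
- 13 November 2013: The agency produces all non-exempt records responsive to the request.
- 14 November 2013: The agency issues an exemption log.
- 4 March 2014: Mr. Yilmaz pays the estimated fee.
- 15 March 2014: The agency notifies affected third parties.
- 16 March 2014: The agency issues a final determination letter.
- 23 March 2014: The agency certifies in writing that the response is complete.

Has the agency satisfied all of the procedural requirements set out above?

Yes

Step 1: 60 days after 25 October 2013 (when the request is received) is 24 December 2013; completed 26 October 2013, before the deadline.
Step 2: 7 days after 7 November 2013 (end of the 12-day comment period, which began when the acknowledgement is issued on 26 October 2013) is 14 November 2013; done 11 November 2013 — timely.
Step 3: 83 days after 11 November 2013 (when the fee estimate is provided) is 2 February 2014; completed 13 November 2013, before the deadline.
Step 4: 10 days after 13 November 2013 (when the non-exempt records are produced) is 23 November 2013; completed 14 November 2013, before the deadline.
Step 5: the window is 24–141 days after 26 October 2013 (when the acknowledgement is issued), so 19 November 2013 through 16 March 2014; done 15 March 2014 — within the window.
Step 6: 7 days after 15 March 2014 (when third parties are notified) is 22 March 2014; done 16 March 2014 — timely.
Step 7: 11 days after 16 March 2014 (when the final determination letter is issued) is 27 March 2014; 23 March 2014 is within that limit.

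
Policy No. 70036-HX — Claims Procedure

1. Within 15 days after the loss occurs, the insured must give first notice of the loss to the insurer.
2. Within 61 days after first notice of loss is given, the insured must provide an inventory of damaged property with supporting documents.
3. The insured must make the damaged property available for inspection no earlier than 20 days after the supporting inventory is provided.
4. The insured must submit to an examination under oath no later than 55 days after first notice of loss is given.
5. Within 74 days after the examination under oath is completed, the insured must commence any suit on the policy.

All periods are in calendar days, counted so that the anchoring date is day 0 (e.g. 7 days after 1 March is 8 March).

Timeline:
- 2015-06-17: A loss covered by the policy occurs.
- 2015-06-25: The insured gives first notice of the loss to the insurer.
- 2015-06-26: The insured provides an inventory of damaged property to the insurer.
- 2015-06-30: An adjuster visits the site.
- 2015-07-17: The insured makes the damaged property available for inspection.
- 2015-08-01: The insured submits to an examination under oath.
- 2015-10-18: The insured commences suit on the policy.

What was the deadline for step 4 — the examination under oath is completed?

2015-08-19

Step 4 runs from 2015-06-25, when first notice of loss is given. 55 days after 2015-06-25 is 2015-08-19.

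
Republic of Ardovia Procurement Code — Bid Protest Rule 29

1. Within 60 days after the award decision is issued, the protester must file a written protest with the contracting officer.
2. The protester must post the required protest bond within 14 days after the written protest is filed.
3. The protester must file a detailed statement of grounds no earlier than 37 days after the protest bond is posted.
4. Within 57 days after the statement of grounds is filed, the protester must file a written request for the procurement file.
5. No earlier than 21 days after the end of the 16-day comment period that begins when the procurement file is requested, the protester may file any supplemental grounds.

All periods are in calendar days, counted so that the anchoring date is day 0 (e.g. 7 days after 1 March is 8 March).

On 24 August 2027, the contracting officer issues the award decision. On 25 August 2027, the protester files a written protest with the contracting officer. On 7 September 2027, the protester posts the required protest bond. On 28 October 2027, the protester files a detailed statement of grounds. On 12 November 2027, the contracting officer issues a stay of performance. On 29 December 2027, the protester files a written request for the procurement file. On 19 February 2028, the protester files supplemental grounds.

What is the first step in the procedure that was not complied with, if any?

Step 4

(1) due by 24 August 2027 + 60 days = 23 October 2027; done 25 August 2027 — timely.
(2) due by 25 August 2027 + 14 days = 8 September 2027; done 7 September 2027 — timely.
(3) permitted from 7 September 2027 + 37 days = 14 October 2027 onward; 28 October 2027 is on or after that date.
(4) due by 28 October 2027 + 57 days = 24 December 2027; 29 December 2027 misses that deadline by 5 days.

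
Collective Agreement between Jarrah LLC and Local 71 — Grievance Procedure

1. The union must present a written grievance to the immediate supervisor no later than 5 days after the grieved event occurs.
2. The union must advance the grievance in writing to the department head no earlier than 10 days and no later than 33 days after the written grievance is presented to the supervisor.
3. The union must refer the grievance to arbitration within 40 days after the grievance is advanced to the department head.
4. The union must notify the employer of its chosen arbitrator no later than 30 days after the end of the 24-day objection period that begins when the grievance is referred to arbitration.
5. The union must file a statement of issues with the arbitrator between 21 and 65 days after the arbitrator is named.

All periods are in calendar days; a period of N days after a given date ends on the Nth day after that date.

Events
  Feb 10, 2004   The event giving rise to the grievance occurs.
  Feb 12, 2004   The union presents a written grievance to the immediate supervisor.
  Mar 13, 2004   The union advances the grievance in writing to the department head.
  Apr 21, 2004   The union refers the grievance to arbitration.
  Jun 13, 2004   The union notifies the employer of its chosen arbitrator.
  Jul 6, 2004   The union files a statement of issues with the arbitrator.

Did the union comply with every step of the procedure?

Step 1: 5 days after Feb 10, 2004 (when the grieved event occurs) is Feb 15, 2004; done Feb 12, 2004 — timely.
Step 2: the window is 10–33 days after Feb 12, 2004 (when the written grievance is presented to the supervisor), so Feb 22, 2004 through Mar 16, 2004; done Mar 13, 2004, which is between those dates.
Step 3: 40 days after Mar 13, 2004 (when the grievance is advanced to the department head) is Apr 22, 2004; completed Apr 21, 2004, before the deadline.
Step 4: 30 days after May 15, 2004 (end of the 24-day objection period, which began when the grievance is referred to arbitration on Apr 21, 2004) is Jun 14, 2004; completed Jun 13, 2004, before the deadline.
Step 5: the window is 21–65 days after Jun 13, 2004 (when the arbitrator is named), so Jul 4, 2004 through Aug 17, 2004; done Jul 6, 2004, which is between those dates.

Yes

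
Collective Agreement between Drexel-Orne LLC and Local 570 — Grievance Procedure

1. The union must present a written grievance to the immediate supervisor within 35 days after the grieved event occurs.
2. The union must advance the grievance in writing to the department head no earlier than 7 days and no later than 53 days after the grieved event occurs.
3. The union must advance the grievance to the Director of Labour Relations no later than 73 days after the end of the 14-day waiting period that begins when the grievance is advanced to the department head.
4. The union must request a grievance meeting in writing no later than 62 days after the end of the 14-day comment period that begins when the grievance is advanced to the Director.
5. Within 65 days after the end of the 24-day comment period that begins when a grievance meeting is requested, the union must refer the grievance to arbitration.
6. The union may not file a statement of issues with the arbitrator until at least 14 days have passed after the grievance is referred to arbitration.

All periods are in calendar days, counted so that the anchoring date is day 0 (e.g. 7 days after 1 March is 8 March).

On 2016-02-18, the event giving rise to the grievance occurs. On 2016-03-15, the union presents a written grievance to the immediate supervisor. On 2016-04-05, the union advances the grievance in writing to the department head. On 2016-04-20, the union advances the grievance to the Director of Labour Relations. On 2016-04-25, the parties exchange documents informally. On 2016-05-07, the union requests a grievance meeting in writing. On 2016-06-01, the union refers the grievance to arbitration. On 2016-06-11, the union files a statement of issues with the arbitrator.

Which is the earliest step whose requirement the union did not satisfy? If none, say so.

(1) due by 2016-02-18 + 35 days = 2016-03-24; 2016-03-15 is within that limit.
(2) the permitted window runs from 2016-02-18 + 7 = 2016-02-25 to 2016-02-18 + 53 = 2016-04-11; done 2016-04-05, which is between those dates.
(3) due by 2016-04-19 + 73 days = 2016-07-01; completed 2016-04-20, before the deadline.
(4) due by 2016-05-04 + 62 days = 2016-07-05; done 2016-05-07 — timely.
(5) due by 2016-05-31 + 65 days = 2016-08-04; done 2016-06-01 — timely.
(6) permitted from 2016-06-01 + 14 days = 2016-06-15 onward; acted on 2016-06-11, 4 days prematurely.
No need to go further; step 6 was not satisfied.

Step 6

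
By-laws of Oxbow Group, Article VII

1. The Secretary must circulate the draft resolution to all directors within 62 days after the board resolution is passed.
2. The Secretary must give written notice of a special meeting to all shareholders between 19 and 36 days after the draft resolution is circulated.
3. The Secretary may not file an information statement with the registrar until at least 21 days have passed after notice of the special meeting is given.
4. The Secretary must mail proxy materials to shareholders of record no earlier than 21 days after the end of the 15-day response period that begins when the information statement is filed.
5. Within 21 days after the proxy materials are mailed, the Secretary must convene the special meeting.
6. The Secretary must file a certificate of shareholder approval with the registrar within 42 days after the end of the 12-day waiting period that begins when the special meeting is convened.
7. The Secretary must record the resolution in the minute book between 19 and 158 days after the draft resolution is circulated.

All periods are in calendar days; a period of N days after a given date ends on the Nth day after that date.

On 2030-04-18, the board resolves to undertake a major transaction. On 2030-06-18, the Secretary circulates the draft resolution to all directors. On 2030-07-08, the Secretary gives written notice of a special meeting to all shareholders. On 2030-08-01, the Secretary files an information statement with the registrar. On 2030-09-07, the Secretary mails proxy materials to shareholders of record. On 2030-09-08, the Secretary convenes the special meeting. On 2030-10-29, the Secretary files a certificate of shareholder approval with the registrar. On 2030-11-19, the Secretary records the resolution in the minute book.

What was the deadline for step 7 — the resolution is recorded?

2030-11-23

Step 7 runs from 2030-06-18, when the draft resolution is circulated. The window is 19–158 days after 2030-06-18; it closes on 2030-11-23.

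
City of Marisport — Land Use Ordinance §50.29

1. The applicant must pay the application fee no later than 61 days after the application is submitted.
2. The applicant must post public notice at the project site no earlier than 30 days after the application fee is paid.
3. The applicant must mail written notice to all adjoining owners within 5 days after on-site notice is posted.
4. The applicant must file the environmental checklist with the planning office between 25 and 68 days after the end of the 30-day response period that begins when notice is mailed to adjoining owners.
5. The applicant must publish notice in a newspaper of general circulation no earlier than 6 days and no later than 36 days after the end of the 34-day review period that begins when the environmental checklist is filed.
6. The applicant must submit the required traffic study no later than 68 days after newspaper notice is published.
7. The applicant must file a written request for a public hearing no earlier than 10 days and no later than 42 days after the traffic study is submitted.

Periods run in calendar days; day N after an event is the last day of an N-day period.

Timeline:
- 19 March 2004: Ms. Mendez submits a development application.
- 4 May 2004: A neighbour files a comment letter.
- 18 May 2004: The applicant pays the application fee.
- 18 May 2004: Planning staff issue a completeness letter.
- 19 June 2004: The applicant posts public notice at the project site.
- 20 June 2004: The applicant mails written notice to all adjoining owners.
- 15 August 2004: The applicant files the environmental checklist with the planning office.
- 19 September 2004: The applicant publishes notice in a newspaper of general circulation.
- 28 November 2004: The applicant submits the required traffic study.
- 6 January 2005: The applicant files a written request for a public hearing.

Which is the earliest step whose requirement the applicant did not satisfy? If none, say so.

Step 1 — counting 61 days from 19 March 2004 (when the application is submitted) gives a deadline of 19 May 2004; done 18 May 2004 — timely.
Step 2 — must wait 30 days from 18 May 2004 (when the application fee is paid), so not before 17 June 2004; done 19 June 2004 — permitted.
Step 3 — counting 5 days from 19 June 2004 (when on-site notice is posted) gives a deadline of 24 June 2004; done 20 June 2004 — timely.
Step 4 — 25 and 68 days from 20 July 2004 (end of the 30-day response period, which began when notice is mailed to adjoining owners on 20 June 2004) are 14 August 2004 and 26 September 2004 respectively; 15 August 2004 falls inside that range.
Step 5 — 6 and 36 days from 18 September 2004 (end of the 34-day review period, which began when the environmental checklist is filed on 15 August 2004) are 24 September 2004 and 24 October 2004 respectively; 19 September 2004 is 5 days too early.

Step 5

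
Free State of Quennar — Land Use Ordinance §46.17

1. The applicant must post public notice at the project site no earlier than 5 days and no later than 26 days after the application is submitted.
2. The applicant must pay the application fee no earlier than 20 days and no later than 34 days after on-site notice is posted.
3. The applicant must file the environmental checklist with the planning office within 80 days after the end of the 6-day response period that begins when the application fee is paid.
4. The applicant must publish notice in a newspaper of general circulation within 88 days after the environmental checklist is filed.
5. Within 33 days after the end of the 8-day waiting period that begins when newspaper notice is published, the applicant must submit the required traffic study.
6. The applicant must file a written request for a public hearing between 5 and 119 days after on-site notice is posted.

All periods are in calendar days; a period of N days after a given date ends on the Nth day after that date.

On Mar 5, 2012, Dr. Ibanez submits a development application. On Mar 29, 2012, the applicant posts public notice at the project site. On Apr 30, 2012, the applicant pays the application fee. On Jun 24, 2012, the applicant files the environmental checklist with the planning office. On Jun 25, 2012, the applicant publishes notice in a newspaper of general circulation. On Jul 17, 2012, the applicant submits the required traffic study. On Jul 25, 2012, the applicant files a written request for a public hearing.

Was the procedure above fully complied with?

Step 1: the window is 5–26 days after Mar 5, 2012 (when the application is submitted), so Mar 10, 2012 through Mar 31, 2012; done Mar 29, 2012 — within the window.
Step 2: the window is 20–34 days after Mar 29, 2012 (when on-site notice is posted), so Apr 18, 2012 through May 2, 2012; done Apr 30, 2012 — within the window.
Step 3: 80 days after May 6, 2012 (end of the 6-day response period, which began when the application fee is paid on Apr 30, 2012) is Jul 25, 2012; Jun 24, 2012 is within that limit.
Step 4: 88 days after Jun 24, 2012 (when the environmental checklist is filed) is Sep 20, 2012; done Jun 25, 2012 — timely.
Step 5: 33 days after Jul 3, 2012 (end of the 8-day waiting period, which began when newspaper notice is published on Jun 25, 2012) is Aug 5, 2012; completed Jul 17, 2012, before the deadline.
Step 6: the window is 5–119 days after Mar 29, 2012 (when on-site notice is posted), so Apr 3, 2012 through Jul 26, 2012; Jul 25, 2012 falls inside that range.

Yes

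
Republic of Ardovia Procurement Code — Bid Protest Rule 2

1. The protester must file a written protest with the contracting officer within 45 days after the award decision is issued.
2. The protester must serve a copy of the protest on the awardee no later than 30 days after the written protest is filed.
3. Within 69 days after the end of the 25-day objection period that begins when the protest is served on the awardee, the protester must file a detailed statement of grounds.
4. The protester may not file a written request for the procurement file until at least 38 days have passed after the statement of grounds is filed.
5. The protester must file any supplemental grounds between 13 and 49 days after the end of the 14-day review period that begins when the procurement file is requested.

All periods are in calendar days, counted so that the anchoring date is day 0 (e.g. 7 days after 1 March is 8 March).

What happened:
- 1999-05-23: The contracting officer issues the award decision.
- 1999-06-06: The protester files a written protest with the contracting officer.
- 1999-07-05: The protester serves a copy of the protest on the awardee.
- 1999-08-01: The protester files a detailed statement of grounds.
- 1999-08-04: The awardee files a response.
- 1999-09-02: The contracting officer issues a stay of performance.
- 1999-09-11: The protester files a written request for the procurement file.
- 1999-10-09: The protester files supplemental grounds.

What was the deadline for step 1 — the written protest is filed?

1999-07-07

Step 1 runs from 1999-05-23, when the award decision is issued. 45 days after 1999-05-23 is 1999-07-07.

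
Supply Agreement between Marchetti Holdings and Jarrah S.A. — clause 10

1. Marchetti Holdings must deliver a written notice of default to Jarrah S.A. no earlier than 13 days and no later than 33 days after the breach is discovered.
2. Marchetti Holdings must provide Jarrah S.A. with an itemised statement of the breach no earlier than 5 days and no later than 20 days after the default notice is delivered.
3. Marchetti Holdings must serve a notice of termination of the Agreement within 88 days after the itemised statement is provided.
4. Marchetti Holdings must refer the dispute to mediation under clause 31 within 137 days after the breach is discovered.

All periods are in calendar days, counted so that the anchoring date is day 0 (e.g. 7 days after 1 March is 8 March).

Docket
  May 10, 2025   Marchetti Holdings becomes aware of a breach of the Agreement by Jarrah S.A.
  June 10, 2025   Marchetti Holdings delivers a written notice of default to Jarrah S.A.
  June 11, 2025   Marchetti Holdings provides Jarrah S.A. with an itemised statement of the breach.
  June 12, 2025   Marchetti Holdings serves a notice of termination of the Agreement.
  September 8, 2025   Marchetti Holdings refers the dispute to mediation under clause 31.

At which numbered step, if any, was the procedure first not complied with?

(1) the permitted window runs from May 10, 2025 + 13 = May 23, 2025 to May 10, 2025 + 33 = June 12, 2025; done June 10, 2025, which is between those dates.
(2) the permitted window runs from June 10, 2025 + 5 = June 15, 2025 to June 10, 2025 + 20 = June 30, 2025; done June 11, 2025 — 4 days before the window opened.
Later steps need not be reached.

Step 2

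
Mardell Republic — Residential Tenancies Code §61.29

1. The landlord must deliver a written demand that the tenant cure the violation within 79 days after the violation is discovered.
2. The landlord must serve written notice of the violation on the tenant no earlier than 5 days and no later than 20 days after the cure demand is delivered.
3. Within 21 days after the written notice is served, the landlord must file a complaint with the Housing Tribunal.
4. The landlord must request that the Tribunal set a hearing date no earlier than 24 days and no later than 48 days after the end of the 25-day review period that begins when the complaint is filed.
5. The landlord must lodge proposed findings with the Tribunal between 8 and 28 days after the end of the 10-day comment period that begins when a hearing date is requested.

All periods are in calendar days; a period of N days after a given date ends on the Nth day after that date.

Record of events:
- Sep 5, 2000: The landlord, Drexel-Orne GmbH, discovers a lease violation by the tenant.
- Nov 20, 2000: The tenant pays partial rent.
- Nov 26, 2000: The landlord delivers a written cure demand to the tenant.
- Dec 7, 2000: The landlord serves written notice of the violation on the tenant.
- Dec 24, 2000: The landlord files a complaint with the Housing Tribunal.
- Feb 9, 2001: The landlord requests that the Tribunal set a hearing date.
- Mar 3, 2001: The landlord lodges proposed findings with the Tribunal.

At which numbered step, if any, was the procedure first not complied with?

Step 1

Step 1: 79 days after Sep 5, 2000 (when the violation is discovered) is Nov 23, 2000; not done until Nov 26, 2000, 3 days after the deadline.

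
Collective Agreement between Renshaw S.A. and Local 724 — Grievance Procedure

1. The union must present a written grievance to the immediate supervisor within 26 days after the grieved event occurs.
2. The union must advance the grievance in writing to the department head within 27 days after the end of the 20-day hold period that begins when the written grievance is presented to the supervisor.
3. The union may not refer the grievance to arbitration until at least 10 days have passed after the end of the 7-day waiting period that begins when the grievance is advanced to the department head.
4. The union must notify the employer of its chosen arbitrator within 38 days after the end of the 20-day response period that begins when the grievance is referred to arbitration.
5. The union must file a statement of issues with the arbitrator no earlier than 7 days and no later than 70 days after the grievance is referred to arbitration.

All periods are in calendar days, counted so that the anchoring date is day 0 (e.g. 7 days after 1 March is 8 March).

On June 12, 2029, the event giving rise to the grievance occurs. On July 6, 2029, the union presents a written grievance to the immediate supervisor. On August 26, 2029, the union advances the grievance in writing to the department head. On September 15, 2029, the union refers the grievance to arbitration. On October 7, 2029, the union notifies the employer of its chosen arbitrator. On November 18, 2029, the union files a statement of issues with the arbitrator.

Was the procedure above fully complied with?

(1) due by June 12, 2029 + 26 days = July 8, 2029; completed July 6, 2029, before the deadline.
(2) due by July 26, 2029 + 27 days = August 22, 2029; not done until August 26, 2029, 4 days after the deadline.
The procedure was therefore not followed at step 2.

No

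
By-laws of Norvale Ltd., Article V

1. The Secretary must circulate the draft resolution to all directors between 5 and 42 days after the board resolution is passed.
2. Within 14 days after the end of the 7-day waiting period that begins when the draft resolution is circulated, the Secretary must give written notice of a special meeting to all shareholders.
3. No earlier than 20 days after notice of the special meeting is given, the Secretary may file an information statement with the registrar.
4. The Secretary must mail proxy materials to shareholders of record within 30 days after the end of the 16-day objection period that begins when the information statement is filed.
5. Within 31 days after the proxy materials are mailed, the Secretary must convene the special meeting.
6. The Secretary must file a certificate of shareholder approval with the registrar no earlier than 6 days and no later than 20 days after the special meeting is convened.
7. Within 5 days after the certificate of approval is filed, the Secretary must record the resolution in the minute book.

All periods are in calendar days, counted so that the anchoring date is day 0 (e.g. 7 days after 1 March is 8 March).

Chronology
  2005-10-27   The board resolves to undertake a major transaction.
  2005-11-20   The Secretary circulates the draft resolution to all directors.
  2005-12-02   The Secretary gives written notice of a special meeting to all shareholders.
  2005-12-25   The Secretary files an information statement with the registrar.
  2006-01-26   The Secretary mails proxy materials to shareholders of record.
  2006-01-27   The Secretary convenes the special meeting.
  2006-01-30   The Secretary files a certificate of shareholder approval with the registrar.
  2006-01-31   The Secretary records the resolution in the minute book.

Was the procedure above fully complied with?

No

(1) the permitted window runs from 2005-10-27 + 5 = 2005-11-01 to 2005-10-27 + 42 = 2005-12-08; done 2005-11-20, which is between those dates.
(2) due by 2005-11-27 + 14 days = 2005-12-11; completed 2005-12-02, before the deadline.
(3) permitted from 2005-12-02 + 20 days = 2005-12-22 onward; 2005-12-25 is on or after that date.
(4) due by 2006-01-10 + 30 days = 2006-02-09; completed 2006-01-26, before the deadline.
(5) due by 2006-01-26 + 31 days = 2006-02-26; completed 2006-01-27, before the deadline.
(6) the permitted window runs from 2006-01-27 + 6 = 2006-02-02 to 2006-01-27 + 20 = 2006-02-16; 2006-01-30 is 3 days too early.
The procedure was therefore not followed at step 6.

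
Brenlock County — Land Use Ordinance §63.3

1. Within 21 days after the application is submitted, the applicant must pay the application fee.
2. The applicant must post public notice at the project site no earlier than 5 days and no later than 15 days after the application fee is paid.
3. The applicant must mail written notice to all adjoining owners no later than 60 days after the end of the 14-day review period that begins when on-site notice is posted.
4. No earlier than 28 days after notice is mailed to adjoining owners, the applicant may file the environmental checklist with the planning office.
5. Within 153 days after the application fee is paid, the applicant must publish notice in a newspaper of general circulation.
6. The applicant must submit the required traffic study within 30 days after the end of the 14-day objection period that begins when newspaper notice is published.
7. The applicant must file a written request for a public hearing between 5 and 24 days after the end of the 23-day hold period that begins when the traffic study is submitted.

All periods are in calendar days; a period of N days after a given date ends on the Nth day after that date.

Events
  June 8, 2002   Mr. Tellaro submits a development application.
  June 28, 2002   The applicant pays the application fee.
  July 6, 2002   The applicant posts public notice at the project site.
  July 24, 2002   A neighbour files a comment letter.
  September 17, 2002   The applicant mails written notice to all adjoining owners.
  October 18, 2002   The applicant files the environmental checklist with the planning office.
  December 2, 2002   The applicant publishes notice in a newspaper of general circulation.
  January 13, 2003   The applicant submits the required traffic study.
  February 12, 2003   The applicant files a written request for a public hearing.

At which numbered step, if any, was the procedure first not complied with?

Step 5

Step 1 — counting 21 days from June 8, 2002 (when the application is submitted) gives a deadline of June 29, 2002; done June 28, 2002 — timely.
Step 2 — 5 and 15 days from June 28, 2002 (when the application fee is paid) are July 3, 2002 and July 13, 2002 respectively; done July 6, 2002, which is between those dates.
Step 3 — counting 60 days from July 20, 2002 (end of the 14-day review period, which began when on-site notice is posted on July 6, 2002) gives a deadline of September 18, 2002; done September 17, 2002 — timely.
Step 4 — must wait 28 days from September 17, 2002 (when notice is mailed to adjoining owners), so not before October 15, 2002; done October 18, 2002, after the minimum wait.
Step 5 — counting 153 days from June 28, 2002 (when the application fee is paid) gives a deadline of November 28, 2002; done December 2, 2002 — 4 days late.
Later steps need not be reached.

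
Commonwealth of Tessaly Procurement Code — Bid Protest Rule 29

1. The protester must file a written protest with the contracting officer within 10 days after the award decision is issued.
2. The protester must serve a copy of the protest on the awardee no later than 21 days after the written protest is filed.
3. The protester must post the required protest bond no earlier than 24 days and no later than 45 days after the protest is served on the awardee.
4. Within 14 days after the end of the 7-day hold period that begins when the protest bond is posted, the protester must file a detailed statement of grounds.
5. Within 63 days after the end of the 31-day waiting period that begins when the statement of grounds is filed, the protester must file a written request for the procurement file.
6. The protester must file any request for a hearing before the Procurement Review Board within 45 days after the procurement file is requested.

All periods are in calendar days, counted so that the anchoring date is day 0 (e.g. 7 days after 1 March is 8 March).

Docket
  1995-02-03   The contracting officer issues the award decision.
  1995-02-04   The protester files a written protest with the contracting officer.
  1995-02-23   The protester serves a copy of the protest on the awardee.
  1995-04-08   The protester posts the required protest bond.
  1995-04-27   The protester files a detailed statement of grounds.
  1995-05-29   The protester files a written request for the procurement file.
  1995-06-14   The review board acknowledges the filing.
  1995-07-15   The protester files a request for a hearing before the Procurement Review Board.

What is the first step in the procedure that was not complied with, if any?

Step 1 — counting 10 days from 1995-02-03 (when the award decision is issued) gives a deadline of 1995-02-13; completed 1995-02-04, before the deadline.
Step 2 — counting 21 days from 1995-02-04 (when the written protest is filed) gives a deadline of 1995-02-25; done 1995-02-23 — timely.
Step 3 — 24 and 45 days from 1995-02-23 (when the protest is served on the awardee) are 1995-03-19 and 1995-04-09 respectively; done 1995-04-08, which is between those dates.
Step 4 — counting 14 days from 1995-04-15 (end of the 7-day hold period, which began when the protest bond is posted on 1995-04-08) gives a deadline of 1995-04-29; completed 1995-04-27, before the deadline.
Step 5 — counting 63 days from 1995-05-28 (end of the 31-day waiting period, which began when the statement of grounds is filed on 1995-04-27) gives a deadline of 1995-07-30; done 1995-05-29 — timely.
Step 6 — counting 45 days from 1995-05-29 (when the procurement file is requested) gives a deadline of 1995-07-13; 1995-07-15 misses that deadline by 2 days.

Step 6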